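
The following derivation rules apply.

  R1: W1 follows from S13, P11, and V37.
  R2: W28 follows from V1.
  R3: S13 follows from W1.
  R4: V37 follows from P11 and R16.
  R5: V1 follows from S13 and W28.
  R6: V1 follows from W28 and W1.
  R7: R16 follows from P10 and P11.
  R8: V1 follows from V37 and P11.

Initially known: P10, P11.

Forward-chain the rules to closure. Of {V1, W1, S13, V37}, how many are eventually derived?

From P10 and P11, R7 gives R16.
From P11 and R16, R4 gives V37.
From V37 and P11, R8 gives V1.
V1: reached.
W1 would need S13, P11, and V37 (R1), but S13 is never established.
S13 would need W1 (R3), but W1 is never established.
V37: reached.
Reached: V1 and V37 — 2 of the 4.

2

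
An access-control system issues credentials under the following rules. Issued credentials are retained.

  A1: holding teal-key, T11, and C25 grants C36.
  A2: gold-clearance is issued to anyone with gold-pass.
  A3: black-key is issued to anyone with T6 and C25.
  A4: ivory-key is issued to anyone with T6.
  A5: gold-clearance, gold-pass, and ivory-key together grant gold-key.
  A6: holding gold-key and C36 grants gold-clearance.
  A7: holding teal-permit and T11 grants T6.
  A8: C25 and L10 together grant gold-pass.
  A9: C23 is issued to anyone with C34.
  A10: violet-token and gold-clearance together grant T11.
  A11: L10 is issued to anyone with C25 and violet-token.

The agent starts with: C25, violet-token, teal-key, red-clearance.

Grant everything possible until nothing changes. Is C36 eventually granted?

Holding C25 and violet-token grants L10 (A11).
Holding C25 and L10 grants gold-pass (A8).
Holding gold-pass grants gold-clearance (A2).
Holding violet-token and gold-clearance grants T11 (A10).
Holding teal-key, T11, and C25 grants C36 (A1).

Yes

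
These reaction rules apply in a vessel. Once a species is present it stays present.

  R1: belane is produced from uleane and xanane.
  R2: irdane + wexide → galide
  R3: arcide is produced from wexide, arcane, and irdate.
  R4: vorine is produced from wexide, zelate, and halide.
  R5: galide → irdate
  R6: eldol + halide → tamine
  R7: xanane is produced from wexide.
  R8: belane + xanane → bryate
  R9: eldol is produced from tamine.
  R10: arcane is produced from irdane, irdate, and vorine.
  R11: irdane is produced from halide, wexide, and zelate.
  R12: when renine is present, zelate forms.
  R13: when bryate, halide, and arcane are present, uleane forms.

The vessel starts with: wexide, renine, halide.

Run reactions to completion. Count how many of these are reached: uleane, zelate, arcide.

renine present → zelate forms (R12).
wexide, zelate, and halide present → vorine forms (R4).
halide, wexide, and zelate present → irdane forms (R11).
irdane and wexide present → galide forms (R2).
galide present → irdate forms (R5).
irdane, irdate, and vorine present → arcane forms (R10).
wexide, arcane, and irdate present → arcide forms (R3).
uleane would need bryate, halide, and arcane (R13), but bryate never forms.
zelate: reached.
arcide: reached.
Reached: zelate and arcide — 2 of the 3.

2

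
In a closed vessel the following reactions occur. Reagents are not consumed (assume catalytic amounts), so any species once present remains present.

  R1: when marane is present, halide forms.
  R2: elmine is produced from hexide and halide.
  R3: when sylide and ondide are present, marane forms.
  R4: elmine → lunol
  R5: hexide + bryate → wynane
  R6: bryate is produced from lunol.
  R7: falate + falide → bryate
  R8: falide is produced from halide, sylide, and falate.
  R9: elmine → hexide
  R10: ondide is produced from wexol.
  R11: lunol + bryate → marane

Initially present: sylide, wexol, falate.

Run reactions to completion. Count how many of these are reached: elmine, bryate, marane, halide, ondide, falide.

5

wexol present → ondide forms (R10).
sylide and ondide present → marane forms (R3).
marane present → halide forms (R1).
halide, sylide, and falate present → falide forms (R8).
falate and falide present → bryate forms (R7).
elmine would need hexide and halide (R2), but hexide never forms.
bryate: reached.
marane: reached.
halide: reached.
ondide: reached.
falide: reached.
Reached: bryate, marane, halide, ondide, and falide — 5 of the 6.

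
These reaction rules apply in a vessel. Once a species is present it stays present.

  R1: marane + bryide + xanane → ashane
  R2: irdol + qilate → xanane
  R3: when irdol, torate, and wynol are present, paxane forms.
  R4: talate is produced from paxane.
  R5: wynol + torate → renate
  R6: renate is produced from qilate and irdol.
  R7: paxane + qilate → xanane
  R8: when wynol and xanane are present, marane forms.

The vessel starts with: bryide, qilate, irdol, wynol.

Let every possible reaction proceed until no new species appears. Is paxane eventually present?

paxane would need irdol, torate, and wynol (R3), but torate never forms.

No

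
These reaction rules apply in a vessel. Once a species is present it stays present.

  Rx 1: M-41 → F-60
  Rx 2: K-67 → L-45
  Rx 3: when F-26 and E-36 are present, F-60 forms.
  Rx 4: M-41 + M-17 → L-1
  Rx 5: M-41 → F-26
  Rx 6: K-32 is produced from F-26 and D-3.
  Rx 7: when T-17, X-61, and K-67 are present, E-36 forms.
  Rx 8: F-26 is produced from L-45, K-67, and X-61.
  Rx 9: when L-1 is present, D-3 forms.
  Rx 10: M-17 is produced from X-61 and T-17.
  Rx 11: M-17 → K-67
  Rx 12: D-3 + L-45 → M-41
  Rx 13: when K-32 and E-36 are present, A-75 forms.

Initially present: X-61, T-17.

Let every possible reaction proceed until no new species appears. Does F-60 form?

X-61 and T-17 present → M-17 forms (Rx 10).
M-17 present → K-67 forms (Rx 11).
T-17, X-61, and K-67 present → E-36 forms (Rx 7).
K-67 present → L-45 forms (Rx 2).
L-45, K-67, and X-61 present → F-26 forms (Rx 8).
F-26 and E-36 present → F-60 forms (Rx 3).

Yes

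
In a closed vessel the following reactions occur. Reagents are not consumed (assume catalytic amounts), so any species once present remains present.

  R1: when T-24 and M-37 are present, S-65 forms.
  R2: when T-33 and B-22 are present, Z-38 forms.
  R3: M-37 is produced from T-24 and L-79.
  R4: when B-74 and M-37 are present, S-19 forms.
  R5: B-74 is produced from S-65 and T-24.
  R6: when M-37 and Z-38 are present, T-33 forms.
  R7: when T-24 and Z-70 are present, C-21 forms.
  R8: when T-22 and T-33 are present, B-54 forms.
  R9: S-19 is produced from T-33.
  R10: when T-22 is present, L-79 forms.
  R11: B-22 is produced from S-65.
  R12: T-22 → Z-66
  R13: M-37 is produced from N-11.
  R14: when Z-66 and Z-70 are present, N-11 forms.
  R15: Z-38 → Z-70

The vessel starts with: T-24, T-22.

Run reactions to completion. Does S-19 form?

Yes

T-22 present → L-79 forms (R10).
T-24 and L-79 present → M-37 forms (R3).
T-24 and M-37 present → S-65 forms (R1).
S-65 and T-24 present → B-74 forms (R5).
B-74 and M-37 present → S-19 forms (R4).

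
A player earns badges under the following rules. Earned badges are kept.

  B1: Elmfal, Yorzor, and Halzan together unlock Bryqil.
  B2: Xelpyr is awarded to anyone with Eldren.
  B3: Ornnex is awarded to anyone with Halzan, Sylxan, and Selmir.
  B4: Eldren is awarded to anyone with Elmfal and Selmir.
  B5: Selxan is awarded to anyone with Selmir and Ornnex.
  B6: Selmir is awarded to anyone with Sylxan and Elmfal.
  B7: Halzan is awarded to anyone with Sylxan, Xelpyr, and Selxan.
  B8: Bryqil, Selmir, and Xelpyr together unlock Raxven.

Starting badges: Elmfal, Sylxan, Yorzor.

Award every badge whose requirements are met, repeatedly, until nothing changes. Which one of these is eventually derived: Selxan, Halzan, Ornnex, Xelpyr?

With Sylxan and Elmfal, Selmir is earned (B6).
With Elmfal and Selmir, Eldren is earned (B4).
With Eldren, Xelpyr is earned (B2).
Halzan would need Sylxan, Xelpyr, and Selxan (B7), but Selxan is never earned. Selxan would need Selmir and Ornnex (B5), but Ornnex is never earned. Ornnex would need Halzan, Sylxan, and Selmir (B3), but Halzan is never earned.

Xelpyr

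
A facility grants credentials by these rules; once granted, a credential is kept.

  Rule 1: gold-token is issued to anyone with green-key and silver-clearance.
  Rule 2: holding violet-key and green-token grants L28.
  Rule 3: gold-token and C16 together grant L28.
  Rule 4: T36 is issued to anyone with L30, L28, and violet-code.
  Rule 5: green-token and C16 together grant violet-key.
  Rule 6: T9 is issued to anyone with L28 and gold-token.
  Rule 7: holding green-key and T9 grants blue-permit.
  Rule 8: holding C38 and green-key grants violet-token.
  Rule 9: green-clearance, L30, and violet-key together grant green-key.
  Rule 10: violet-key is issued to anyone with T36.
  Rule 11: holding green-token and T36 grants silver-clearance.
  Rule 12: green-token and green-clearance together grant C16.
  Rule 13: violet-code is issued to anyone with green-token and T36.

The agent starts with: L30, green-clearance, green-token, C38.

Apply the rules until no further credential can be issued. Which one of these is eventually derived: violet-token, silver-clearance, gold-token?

Holding green-token and green-clearance grants C16 (Rule 12).
Holding green-token and C16 grants violet-key (Rule 5).
Holding green-clearance, L30, and violet-key grants green-key (Rule 9).
Holding C38 and green-key grants violet-token (Rule 8).
gold-token would need green-key and silver-clearance (Rule 1), but silver-clearance is never granted. silver-clearance would need green-token and T36 (Rule 11), but T36 is never granted.

violet-token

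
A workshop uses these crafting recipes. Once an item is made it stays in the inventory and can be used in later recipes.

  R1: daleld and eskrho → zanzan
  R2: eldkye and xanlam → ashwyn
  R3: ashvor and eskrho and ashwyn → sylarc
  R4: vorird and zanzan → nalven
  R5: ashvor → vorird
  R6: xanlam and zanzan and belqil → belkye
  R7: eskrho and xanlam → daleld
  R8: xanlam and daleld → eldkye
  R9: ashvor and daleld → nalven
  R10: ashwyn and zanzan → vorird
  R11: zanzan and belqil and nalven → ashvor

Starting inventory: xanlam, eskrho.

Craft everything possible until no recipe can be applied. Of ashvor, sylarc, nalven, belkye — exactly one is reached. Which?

eskrho and xanlam → daleld (R7).
Using R8, xanlam and daleld make eldkye.
daleld and eskrho → zanzan (R1).
eldkye and xanlam → ashwyn (R2).
Using R10, ashwyn and zanzan make vorird.
Using R4, vorird and zanzan make nalven.
belkye would need xanlam, zanzan, and belqil (R6), but belqil is never obtained. sylarc would need ashvor, eskrho, and ashwyn (R3), but ashvor is never obtained. ashvor would need zanzan, belqil, and nalven (R11), but belqil is never obtained.

nalven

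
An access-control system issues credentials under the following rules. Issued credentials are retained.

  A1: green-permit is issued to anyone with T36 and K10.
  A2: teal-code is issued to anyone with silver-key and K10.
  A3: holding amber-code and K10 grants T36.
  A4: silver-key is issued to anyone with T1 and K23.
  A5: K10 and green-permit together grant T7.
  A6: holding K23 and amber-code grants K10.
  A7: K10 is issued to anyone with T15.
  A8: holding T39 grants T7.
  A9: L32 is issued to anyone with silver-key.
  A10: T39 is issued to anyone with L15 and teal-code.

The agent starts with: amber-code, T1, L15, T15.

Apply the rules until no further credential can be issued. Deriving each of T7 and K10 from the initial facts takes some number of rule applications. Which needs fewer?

K10

K10: Holding T15 grants K10 (A7). [1 rule application]
T7: Holding T15 grants K10 (A7). Holding amber-code and K10 grants T36 (A3). Holding T36 and K10 grants green-permit (A1). Holding K10 and green-permit grants T7 (A5). [4 rule applications]
K10 needs fewer.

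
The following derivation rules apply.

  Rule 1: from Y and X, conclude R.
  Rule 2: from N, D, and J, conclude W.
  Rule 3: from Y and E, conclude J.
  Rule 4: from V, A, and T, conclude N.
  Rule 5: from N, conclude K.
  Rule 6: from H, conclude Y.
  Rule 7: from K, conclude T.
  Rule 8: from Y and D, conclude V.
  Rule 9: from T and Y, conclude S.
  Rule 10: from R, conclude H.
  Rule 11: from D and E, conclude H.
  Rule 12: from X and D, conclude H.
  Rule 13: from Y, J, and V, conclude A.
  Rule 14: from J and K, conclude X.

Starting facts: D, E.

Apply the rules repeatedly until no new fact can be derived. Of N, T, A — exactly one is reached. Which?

From D and E, Rule 11 gives H.
From H, Rule 6 gives Y.
From Y and E, Rule 3 gives J.
Y and D hold, so V follows (Rule 8).
From Y, J, and V, Rule 13 gives A.
N would need V, A, and T (Rule 4), but T is never established. T would need K (Rule 7), but K is never established.

A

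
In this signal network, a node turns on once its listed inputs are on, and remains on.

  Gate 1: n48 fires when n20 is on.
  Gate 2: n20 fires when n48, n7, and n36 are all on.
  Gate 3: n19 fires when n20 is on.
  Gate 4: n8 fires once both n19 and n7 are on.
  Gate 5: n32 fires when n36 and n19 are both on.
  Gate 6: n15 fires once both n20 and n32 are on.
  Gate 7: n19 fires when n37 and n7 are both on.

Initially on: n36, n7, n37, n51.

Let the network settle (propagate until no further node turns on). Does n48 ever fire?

No

n48 would need n20 (Gate 1), but n20 never turns on.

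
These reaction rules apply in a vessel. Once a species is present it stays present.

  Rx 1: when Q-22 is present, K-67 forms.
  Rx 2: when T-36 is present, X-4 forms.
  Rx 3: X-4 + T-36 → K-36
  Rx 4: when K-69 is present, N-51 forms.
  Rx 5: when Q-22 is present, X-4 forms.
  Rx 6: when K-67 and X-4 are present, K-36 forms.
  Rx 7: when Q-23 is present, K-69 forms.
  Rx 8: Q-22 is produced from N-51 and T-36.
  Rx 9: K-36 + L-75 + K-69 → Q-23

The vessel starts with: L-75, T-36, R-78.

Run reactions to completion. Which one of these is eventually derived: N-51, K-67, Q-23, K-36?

K-36

T-36 present → X-4 forms (Rx 2).
X-4 and T-36 present → K-36 forms (Rx 3).
K-67 would need Q-22 (Rx 1), but Q-22 never forms. Q-23 would need K-36, L-75, and K-69 (Rx 9), but K-69 never forms. N-51 would need K-69 (Rx 4), but K-69 never forms.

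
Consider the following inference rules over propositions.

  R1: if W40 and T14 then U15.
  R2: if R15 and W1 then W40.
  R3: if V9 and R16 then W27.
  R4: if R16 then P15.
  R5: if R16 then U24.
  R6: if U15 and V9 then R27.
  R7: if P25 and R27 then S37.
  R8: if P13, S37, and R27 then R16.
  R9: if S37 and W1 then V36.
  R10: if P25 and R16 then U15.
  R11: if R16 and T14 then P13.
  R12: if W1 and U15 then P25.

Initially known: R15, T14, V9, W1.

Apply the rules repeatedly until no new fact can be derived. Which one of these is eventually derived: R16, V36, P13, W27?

From R15 and W1, R2 gives W40.
W40 and T14 hold, so U15 follows (R1).
U15 and V9 hold, so R27 follows (R6).
From W1 and U15, R12 gives P25.
From P25 and R27, R7 gives S37.
S37 and W1 hold, so V36 follows (R9).
W27 would need V9 and R16 (R3), but R16 is never established. R16 would need P13, S37, and R27 (R8), but P13 is never established. P13 would need R16 and T14 (R11), but R16 is never established.

V36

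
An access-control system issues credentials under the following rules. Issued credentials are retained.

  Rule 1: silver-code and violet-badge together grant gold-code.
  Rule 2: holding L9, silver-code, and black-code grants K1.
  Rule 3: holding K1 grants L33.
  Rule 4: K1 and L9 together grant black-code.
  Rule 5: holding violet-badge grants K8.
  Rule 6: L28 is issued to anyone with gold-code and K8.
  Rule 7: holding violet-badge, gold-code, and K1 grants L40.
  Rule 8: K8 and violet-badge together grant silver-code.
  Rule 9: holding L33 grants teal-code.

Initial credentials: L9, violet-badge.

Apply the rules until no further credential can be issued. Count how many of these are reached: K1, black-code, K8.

1

Holding violet-badge grants K8 (Rule 5).
K1 would need L9, silver-code, and black-code (Rule 2), but black-code is never granted.
black-code would need K1 and L9 (Rule 4), but K1 is never granted.
K8: reached.
Reached: K8 — 1 of the 3.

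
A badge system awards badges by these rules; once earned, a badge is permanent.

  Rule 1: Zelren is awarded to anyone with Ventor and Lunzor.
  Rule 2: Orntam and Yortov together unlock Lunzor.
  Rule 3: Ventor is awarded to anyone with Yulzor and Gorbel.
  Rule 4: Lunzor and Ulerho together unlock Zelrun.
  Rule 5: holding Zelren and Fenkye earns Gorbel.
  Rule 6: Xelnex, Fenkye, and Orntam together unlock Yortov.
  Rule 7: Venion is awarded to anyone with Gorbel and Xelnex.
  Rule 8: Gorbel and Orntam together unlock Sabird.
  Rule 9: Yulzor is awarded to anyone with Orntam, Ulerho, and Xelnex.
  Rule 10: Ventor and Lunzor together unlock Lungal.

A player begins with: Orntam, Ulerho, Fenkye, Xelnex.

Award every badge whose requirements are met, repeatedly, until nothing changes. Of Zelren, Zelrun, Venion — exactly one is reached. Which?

Zelrun

With Xelnex, Fenkye, and Orntam, Yortov is earned (Rule 6).
With Orntam and Yortov, Lunzor is earned (Rule 2).
With Lunzor and Ulerho, Zelrun is earned (Rule 4).
Zelren would need Ventor and Lunzor (Rule 1), but Ventor is never earned. Venion would need Gorbel and Xelnex (Rule 7), but Gorbel is never earned.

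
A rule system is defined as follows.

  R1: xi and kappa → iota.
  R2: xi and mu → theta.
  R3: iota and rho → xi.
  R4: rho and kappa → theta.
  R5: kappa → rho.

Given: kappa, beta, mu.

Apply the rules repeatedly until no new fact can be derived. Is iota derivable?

No

iota would need xi and kappa (R1), but xi is never established.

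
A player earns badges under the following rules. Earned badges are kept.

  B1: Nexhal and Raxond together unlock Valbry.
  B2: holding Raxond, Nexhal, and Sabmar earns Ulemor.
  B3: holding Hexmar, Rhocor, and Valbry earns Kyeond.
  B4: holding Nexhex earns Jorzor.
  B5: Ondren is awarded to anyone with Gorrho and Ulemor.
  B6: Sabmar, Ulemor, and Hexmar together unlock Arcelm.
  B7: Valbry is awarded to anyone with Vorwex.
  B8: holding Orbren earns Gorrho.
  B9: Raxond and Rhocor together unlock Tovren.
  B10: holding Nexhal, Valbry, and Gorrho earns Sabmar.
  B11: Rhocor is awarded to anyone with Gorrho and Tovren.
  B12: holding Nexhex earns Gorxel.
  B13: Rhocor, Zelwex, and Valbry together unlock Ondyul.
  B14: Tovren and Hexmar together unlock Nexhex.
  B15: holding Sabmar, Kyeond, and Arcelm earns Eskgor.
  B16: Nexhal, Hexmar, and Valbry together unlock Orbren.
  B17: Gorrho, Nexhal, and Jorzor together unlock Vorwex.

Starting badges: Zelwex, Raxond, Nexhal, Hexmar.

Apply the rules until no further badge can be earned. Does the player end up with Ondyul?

No

Ondyul would need Rhocor, Zelwex, and Valbry (B13), but Rhocor is never earned.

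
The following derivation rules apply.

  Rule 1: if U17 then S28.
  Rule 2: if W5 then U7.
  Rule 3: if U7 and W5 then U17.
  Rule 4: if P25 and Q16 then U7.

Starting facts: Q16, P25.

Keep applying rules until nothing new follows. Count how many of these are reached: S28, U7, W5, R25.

1

P25 and Q16 hold, so U7 follows (Rule 4).
S28 would need U17 (Rule 1), but U17 is never established.
U7: reached.
No rule produces W5, and it is not given.
No rule produces R25, and it is not given.
Reached: U7 — 1 of the 4.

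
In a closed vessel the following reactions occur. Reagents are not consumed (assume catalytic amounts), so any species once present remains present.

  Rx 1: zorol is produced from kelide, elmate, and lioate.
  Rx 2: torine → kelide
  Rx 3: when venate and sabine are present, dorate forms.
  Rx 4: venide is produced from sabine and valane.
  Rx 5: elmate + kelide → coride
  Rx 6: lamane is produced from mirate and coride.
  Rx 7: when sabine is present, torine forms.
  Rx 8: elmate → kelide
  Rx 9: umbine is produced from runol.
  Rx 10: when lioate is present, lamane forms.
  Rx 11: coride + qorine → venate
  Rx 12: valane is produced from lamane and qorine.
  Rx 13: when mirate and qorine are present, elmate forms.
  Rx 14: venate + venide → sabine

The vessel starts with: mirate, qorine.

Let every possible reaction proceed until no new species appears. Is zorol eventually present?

No

zorol would need kelide, elmate, and lioate (Rx 1), but lioate never forms.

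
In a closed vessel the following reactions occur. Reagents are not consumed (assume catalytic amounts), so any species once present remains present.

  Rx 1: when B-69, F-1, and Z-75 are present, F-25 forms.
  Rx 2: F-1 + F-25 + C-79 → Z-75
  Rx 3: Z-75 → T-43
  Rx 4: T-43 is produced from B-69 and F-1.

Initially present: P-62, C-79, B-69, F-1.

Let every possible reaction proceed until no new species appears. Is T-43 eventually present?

Yes

B-69 and F-1 present → T-43 forms (Rx 4).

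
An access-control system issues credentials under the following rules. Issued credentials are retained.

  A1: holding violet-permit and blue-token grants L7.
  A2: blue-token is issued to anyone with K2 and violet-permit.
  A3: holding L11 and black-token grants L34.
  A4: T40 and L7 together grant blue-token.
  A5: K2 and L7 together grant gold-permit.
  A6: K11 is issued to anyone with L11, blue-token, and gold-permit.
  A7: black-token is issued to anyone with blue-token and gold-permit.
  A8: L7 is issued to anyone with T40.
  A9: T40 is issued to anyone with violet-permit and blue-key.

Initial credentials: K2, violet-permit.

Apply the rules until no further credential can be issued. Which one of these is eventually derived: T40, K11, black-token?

Holding K2 and violet-permit grants blue-token (A2).
Holding violet-permit and blue-token grants L7 (A1).
Holding K2 and L7 grants gold-permit (A5).
Holding blue-token and gold-permit grants black-token (A7).
K11 would need L11, blue-token, and gold-permit (A6), but L11 is never granted. T40 would need violet-permit and blue-key (A9), but blue-key is never granted.

black-token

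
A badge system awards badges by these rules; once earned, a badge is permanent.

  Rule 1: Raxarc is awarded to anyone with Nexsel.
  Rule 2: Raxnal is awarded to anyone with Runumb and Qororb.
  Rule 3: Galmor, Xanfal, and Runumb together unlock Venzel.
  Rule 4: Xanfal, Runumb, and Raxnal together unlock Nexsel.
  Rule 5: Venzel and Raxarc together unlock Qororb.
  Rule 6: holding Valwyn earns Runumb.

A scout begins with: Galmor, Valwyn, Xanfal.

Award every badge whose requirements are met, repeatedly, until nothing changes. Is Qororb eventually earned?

Qororb would need Venzel and Raxarc (Rule 5), but Raxarc is never earned.

No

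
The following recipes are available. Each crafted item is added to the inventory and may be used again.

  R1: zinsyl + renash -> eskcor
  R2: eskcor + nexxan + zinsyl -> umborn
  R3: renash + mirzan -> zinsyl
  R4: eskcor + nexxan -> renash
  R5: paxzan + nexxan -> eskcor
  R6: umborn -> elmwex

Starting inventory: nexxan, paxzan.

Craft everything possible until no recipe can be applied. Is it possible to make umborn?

No

umborn would need eskcor, nexxan, and zinsyl (R2), but zinsyl is never obtained.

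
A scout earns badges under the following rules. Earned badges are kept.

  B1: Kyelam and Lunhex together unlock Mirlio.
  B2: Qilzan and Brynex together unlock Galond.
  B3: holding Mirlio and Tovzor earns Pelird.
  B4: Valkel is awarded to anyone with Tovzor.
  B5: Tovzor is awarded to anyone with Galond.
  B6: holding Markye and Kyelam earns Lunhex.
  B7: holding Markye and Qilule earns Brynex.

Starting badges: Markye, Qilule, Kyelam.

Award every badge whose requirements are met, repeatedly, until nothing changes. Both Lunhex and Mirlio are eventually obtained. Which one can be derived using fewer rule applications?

Lunhex: With Markye and Kyelam, Lunhex is earned (B6). [1 rule application]
Mirlio: With Markye and Kyelam, Lunhex is earned (B6). With Kyelam and Lunhex, Mirlio is earned (B1). [2 rule applications]
Lunhex needs fewer.

Lunhex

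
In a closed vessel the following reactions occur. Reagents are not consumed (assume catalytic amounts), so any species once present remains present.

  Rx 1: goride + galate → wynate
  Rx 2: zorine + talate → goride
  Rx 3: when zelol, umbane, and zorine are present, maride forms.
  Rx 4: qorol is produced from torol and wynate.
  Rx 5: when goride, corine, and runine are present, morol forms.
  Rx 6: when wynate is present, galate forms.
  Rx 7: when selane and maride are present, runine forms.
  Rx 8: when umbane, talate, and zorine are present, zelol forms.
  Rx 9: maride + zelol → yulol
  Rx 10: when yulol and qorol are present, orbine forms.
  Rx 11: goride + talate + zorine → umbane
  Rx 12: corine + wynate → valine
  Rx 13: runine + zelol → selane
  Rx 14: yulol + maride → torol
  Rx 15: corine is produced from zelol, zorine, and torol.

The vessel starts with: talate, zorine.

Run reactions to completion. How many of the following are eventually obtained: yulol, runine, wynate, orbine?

1

zorine and talate present → goride forms (Rx 2).
goride, talate, and zorine present → umbane forms (Rx 11).
umbane, talate, and zorine present → zelol forms (Rx 8).
zelol, umbane, and zorine present → maride forms (Rx 3).
maride and zelol present → yulol forms (Rx 9).
yulol: reached.
runine would need selane and maride (Rx 7), but selane never forms.
wynate would need goride and galate (Rx 1), but galate never forms.
orbine would need yulol and qorol (Rx 10), but qorol never forms.
Reached: yulol — 1 of the 4.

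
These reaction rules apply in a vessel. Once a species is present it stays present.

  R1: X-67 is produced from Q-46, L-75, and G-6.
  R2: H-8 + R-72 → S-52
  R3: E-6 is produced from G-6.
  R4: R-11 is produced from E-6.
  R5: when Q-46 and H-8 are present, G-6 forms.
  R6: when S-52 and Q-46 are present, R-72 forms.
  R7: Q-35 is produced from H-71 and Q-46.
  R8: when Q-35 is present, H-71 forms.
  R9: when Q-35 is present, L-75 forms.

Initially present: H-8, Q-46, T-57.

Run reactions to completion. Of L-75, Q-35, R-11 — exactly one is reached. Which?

Q-46 and H-8 present → G-6 forms (R5).
G-6 present → E-6 forms (R3).
E-6 present → R-11 forms (R4).
L-75 would need Q-35 (R9), but Q-35 never forms. Q-35 would need H-71 and Q-46 (R7), but H-71 never forms.

R-11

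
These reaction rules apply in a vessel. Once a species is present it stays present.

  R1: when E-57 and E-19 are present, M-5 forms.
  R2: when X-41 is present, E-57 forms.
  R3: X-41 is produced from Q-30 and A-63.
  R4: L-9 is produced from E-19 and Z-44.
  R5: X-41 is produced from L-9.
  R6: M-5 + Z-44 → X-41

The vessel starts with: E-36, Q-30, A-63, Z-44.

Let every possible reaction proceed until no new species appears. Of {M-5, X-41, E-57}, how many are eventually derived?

Q-30 and A-63 present → X-41 forms (R3).
X-41 present → E-57 forms (R2).
M-5 would need E-57 and E-19 (R1), but E-19 never forms.
X-41: reached.
E-57: reached.
Reached: X-41 and E-57 — 2 of the 3.

2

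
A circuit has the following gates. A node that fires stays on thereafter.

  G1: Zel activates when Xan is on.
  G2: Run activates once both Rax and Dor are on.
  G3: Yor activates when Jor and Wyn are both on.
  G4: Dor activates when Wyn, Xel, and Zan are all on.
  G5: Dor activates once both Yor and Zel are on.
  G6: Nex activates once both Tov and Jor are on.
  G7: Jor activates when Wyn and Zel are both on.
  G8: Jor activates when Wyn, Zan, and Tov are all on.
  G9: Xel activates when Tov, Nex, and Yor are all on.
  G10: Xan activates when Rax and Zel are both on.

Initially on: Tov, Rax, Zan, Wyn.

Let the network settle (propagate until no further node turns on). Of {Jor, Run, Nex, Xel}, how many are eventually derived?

4

G8: Wyn, Zan, and Tov on → Jor on.
G3: Jor and Wyn on → Yor on.
G6: Tov and Jor on → Nex on.
G9: Tov, Nex, and Yor on → Xel on.
G4: Wyn, Xel, and Zan on → Dor on.
G2: Rax and Dor on → Run on.
Jor: reached.
Run: reached.
Nex: reached.
Xel: reached.
All 4 are reached.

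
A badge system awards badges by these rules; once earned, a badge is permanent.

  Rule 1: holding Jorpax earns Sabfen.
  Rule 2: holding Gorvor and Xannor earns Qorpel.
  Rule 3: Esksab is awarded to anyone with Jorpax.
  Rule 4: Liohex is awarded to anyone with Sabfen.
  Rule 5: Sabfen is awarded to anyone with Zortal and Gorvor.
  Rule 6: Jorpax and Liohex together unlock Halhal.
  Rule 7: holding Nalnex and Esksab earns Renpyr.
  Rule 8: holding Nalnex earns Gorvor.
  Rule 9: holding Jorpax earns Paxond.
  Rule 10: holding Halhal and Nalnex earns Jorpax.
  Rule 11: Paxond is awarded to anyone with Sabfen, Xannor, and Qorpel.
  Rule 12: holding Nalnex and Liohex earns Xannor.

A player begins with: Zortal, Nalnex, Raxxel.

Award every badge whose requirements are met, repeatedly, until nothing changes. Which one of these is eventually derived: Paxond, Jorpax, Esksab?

Paxond

With Nalnex, Gorvor is earned (Rule 8).
With Zortal and Gorvor, Sabfen is earned (Rule 5).
With Sabfen, Liohex is earned (Rule 4).
With Nalnex and Liohex, Xannor is earned (Rule 12).
With Gorvor and Xannor, Qorpel is earned (Rule 2).
With Sabfen, Xannor, and Qorpel, Paxond is earned (Rule 11).
Esksab would need Jorpax (Rule 3), but Jorpax is never earned. Jorpax would need Halhal and Nalnex (Rule 10), but Halhal is never earned.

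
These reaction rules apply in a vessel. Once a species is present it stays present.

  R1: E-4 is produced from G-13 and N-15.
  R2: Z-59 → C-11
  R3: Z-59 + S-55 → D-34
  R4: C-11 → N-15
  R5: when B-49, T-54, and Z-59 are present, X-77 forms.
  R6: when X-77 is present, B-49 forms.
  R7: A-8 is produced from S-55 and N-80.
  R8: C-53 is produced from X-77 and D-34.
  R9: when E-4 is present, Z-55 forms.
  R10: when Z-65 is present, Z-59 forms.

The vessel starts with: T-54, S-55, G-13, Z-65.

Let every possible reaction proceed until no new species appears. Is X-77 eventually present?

X-77 would need B-49, T-54, and Z-59 (R5), but B-49 never forms.

No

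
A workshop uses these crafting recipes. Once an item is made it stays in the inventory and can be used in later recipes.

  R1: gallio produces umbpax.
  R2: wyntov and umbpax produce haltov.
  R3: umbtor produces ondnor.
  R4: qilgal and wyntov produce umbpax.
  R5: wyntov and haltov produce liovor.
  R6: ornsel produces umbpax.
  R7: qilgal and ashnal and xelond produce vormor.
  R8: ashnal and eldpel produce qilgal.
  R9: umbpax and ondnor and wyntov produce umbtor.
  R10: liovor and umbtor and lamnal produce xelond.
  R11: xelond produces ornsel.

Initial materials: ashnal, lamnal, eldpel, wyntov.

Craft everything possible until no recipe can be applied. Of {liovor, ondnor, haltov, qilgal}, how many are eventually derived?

3

Using R8, ashnal and eldpel make qilgal.
qilgal and wyntov → umbpax (R4).
wyntov and umbpax → haltov (R2).
Using R5, wyntov and haltov make liovor.
liovor: reached.
ondnor would need umbtor (R3), but umbtor is never obtained.
haltov: reached.
qilgal: reached.
Reached: liovor, haltov, and qilgal — 3 of the 4.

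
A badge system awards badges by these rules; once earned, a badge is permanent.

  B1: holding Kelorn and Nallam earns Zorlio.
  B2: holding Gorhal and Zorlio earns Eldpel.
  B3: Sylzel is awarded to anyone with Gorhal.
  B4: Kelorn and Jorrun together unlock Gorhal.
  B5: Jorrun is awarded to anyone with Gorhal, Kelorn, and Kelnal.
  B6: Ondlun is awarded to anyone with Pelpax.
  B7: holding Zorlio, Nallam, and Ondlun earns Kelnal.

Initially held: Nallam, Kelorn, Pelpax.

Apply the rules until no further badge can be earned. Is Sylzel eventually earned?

No

Sylzel would need Gorhal (B3), but Gorhal is never earned.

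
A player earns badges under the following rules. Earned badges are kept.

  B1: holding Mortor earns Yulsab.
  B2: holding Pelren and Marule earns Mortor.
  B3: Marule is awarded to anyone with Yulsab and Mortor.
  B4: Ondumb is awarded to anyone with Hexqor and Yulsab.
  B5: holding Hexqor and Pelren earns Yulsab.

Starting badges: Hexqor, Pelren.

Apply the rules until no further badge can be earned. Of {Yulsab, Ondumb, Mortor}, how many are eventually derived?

2

With Hexqor and Pelren, Yulsab is earned (B5).
With Hexqor and Yulsab, Ondumb is earned (B4).
Yulsab: reached.
Ondumb: reached.
Mortor would need Pelren and Marule (B2), but Marule is never earned.
Reached: Yulsab and Ondumb — 2 of the 3.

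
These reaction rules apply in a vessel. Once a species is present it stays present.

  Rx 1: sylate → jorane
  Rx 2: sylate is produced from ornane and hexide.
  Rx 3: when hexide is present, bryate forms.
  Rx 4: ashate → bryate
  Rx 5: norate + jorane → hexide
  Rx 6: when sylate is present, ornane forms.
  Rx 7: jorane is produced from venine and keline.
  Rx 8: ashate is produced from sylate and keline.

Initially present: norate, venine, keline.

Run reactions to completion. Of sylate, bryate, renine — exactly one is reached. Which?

venine and keline present → jorane forms (Rx 7).
norate and jorane present → hexide forms (Rx 5).
hexide present → bryate forms (Rx 3).
sylate would need ornane and hexide (Rx 2), but ornane never forms. No rule produces renine, and it is not given.

bryate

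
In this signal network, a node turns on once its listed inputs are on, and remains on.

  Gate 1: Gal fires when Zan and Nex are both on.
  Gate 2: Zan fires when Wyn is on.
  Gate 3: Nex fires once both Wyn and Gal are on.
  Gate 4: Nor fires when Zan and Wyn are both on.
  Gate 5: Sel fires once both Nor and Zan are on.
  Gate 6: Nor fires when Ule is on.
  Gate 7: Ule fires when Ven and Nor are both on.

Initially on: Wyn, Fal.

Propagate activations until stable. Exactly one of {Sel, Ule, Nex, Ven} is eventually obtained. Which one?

Gate 2: Wyn on → Zan on.
Gate 4: Zan and Wyn on → Nor on.
Gate 5: Nor and Zan on → Sel on.
Nex would need Wyn and Gal (Gate 3), but Gal never turns on. Ule would need Ven and Nor (Gate 7), but Ven never turns on. No rule produces Ven, and it is not given.

Sel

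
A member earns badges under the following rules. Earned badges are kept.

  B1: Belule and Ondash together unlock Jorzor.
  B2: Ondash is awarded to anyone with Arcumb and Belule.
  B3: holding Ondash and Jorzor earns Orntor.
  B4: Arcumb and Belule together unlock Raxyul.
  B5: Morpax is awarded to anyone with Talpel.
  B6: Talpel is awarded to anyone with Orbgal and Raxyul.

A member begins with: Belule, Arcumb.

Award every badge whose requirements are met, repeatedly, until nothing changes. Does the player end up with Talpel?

Talpel would need Orbgal and Raxyul (B6), but Orbgal is never earned.

No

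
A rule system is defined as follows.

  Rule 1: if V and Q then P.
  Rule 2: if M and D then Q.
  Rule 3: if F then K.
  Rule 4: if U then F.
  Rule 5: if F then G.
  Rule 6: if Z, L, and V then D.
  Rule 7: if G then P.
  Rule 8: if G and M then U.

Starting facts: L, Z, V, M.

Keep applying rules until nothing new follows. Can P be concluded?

Yes

From Z, L, and V, Rule 6 gives D.
M and D hold, so Q follows (Rule 2).
V and Q hold, so P follows (Rule 1).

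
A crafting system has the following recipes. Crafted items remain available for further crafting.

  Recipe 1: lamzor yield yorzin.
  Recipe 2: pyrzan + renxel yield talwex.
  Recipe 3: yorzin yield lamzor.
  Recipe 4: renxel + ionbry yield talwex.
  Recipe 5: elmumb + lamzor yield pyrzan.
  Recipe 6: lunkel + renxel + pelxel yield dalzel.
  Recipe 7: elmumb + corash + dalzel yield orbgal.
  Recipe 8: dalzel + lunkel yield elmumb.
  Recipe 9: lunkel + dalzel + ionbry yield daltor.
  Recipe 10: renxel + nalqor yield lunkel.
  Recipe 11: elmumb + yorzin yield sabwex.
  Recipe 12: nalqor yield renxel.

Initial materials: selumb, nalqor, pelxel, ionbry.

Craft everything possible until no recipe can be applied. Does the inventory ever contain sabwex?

No

sabwex would need elmumb and yorzin (Recipe 11), but yorzin is never obtained.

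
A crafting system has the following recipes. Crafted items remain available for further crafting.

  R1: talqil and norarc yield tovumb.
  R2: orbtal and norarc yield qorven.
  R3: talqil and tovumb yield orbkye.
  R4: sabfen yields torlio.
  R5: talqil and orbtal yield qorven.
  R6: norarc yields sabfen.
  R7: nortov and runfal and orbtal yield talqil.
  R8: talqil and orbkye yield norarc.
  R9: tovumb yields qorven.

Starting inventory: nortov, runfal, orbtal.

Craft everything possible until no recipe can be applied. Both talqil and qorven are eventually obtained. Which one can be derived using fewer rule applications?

talqil

talqil: nortov and runfal and orbtal → talqil (R7). [1 rule application]
qorven: nortov and runfal and orbtal → talqil (R7). Using R5, talqil and orbtal make qorven. [2 rule applications]
talqil needs fewer.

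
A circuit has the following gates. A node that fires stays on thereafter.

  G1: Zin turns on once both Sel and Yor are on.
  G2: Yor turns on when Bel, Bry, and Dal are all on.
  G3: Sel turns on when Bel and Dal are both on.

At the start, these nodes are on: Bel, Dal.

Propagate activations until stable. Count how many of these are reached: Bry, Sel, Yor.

1

Bel and Dal are on, so Sel turns on (G3).
No rule produces Bry, and it is not given.
Sel: reached.
Yor would need Bel, Bry, and Dal (G2), but Bry never turns on.
Reached: Sel — 1 of the 3.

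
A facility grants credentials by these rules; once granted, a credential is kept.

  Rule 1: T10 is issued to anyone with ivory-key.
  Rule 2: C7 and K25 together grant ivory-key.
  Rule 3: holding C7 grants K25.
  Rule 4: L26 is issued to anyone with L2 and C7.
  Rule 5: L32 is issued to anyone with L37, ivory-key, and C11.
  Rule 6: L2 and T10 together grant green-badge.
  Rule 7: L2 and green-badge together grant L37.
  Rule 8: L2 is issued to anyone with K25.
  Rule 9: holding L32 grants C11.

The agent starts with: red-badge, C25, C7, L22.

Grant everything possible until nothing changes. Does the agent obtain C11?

No

C11 would need L32 (Rule 9), but L32 is never granted.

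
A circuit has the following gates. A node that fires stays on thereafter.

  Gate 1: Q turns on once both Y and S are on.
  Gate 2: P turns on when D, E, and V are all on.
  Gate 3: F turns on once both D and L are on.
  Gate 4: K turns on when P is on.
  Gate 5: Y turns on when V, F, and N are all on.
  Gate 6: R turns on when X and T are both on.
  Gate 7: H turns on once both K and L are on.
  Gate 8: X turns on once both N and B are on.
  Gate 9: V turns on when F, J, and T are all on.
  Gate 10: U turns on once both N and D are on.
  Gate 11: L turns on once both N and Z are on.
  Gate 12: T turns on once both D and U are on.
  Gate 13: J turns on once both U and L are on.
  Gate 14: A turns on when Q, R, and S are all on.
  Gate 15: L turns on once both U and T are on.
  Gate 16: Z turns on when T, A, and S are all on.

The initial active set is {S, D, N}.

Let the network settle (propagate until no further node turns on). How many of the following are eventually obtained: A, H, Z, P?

A would need Q, R, and S (Gate 14), but R never turns on.
H would need K and L (Gate 7), but K never turns on.
Z would need T, A, and S (Gate 16), but A never turns on.
P would need D, E, and V (Gate 2), but E never turns on.
None of the 4 are reached.

0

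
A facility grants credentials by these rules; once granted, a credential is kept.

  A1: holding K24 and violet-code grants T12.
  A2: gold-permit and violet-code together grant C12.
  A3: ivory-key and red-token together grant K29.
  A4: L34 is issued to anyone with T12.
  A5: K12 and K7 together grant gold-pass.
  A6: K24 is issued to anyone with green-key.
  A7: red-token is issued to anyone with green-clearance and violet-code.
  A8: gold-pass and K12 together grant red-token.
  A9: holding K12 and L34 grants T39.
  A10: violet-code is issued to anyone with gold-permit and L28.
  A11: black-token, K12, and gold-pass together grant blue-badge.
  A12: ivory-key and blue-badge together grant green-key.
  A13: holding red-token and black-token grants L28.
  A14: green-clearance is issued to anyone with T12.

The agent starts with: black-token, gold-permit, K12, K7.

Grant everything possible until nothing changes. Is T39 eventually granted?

T39 would need K12 and L34 (A9), but L34 is never granted.

No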